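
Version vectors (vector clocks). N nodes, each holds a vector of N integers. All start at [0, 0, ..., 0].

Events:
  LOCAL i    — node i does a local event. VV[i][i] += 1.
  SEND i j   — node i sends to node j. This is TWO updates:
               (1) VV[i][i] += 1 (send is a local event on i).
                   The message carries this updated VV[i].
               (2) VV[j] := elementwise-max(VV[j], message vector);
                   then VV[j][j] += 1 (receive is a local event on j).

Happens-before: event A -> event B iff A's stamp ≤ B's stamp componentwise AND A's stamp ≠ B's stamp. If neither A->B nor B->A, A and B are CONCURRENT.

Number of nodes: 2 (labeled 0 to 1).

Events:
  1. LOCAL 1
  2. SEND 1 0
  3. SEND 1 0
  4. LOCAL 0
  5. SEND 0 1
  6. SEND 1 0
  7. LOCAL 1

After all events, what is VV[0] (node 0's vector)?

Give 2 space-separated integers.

Answer: 5 5

Derivation:
Initial: VV[0]=[0, 0]
Initial: VV[1]=[0, 0]
Event 1: LOCAL 1: VV[1][1]++ -> VV[1]=[0, 1]
Event 2: SEND 1->0: VV[1][1]++ -> VV[1]=[0, 2], msg_vec=[0, 2]; VV[0]=max(VV[0],msg_vec) then VV[0][0]++ -> VV[0]=[1, 2]
Event 3: SEND 1->0: VV[1][1]++ -> VV[1]=[0, 3], msg_vec=[0, 3]; VV[0]=max(VV[0],msg_vec) then VV[0][0]++ -> VV[0]=[2, 3]
Event 4: LOCAL 0: VV[0][0]++ -> VV[0]=[3, 3]
Event 5: SEND 0->1: VV[0][0]++ -> VV[0]=[4, 3], msg_vec=[4, 3]; VV[1]=max(VV[1],msg_vec) then VV[1][1]++ -> VV[1]=[4, 4]
Event 6: SEND 1->0: VV[1][1]++ -> VV[1]=[4, 5], msg_vec=[4, 5]; VV[0]=max(VV[0],msg_vec) then VV[0][0]++ -> VV[0]=[5, 5]
Event 7: LOCAL 1: VV[1][1]++ -> VV[1]=[4, 6]
Final vectors: VV[0]=[5, 5]; VV[1]=[4, 6]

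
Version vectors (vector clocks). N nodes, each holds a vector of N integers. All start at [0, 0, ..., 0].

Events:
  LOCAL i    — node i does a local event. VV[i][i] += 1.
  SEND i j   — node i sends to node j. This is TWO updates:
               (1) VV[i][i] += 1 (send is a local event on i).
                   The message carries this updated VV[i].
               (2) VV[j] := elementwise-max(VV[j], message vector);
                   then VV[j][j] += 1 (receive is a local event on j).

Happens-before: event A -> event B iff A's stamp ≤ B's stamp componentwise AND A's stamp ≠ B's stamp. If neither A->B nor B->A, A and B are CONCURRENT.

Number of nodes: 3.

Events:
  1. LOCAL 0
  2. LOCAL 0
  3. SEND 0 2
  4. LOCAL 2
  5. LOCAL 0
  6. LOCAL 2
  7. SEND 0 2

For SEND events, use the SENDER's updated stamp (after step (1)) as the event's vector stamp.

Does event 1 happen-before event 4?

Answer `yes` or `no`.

Initial: VV[0]=[0, 0, 0]
Initial: VV[1]=[0, 0, 0]
Initial: VV[2]=[0, 0, 0]
Event 1: LOCAL 0: VV[0][0]++ -> VV[0]=[1, 0, 0]
Event 2: LOCAL 0: VV[0][0]++ -> VV[0]=[2, 0, 0]
Event 3: SEND 0->2: VV[0][0]++ -> VV[0]=[3, 0, 0], msg_vec=[3, 0, 0]; VV[2]=max(VV[2],msg_vec) then VV[2][2]++ -> VV[2]=[3, 0, 1]
Event 4: LOCAL 2: VV[2][2]++ -> VV[2]=[3, 0, 2]
Event 5: LOCAL 0: VV[0][0]++ -> VV[0]=[4, 0, 0]
Event 6: LOCAL 2: VV[2][2]++ -> VV[2]=[3, 0, 3]
Event 7: SEND 0->2: VV[0][0]++ -> VV[0]=[5, 0, 0], msg_vec=[5, 0, 0]; VV[2]=max(VV[2],msg_vec) then VV[2][2]++ -> VV[2]=[5, 0, 4]
Event 1 stamp: [1, 0, 0]
Event 4 stamp: [3, 0, 2]
[1, 0, 0] <= [3, 0, 2]? True. Equal? False. Happens-before: True

Answer: yes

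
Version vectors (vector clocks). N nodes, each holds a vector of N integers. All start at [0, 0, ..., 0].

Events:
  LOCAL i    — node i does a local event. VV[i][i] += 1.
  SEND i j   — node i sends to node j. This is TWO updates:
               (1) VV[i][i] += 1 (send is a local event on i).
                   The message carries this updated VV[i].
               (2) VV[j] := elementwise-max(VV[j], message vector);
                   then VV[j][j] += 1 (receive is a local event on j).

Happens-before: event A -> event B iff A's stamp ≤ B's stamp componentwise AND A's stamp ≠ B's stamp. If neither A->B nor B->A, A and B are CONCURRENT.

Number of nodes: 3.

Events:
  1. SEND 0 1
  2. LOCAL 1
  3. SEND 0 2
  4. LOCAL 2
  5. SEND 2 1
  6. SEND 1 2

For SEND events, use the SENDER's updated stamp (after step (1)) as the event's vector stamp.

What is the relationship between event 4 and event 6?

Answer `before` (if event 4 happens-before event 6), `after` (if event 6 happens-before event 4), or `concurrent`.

Initial: VV[0]=[0, 0, 0]
Initial: VV[1]=[0, 0, 0]
Initial: VV[2]=[0, 0, 0]
Event 1: SEND 0->1: VV[0][0]++ -> VV[0]=[1, 0, 0], msg_vec=[1, 0, 0]; VV[1]=max(VV[1],msg_vec) then VV[1][1]++ -> VV[1]=[1, 1, 0]
Event 2: LOCAL 1: VV[1][1]++ -> VV[1]=[1, 2, 0]
Event 3: SEND 0->2: VV[0][0]++ -> VV[0]=[2, 0, 0], msg_vec=[2, 0, 0]; VV[2]=max(VV[2],msg_vec) then VV[2][2]++ -> VV[2]=[2, 0, 1]
Event 4: LOCAL 2: VV[2][2]++ -> VV[2]=[2, 0, 2]
Event 5: SEND 2->1: VV[2][2]++ -> VV[2]=[2, 0, 3], msg_vec=[2, 0, 3]; VV[1]=max(VV[1],msg_vec) then VV[1][1]++ -> VV[1]=[2, 3, 3]
Event 6: SEND 1->2: VV[1][1]++ -> VV[1]=[2, 4, 3], msg_vec=[2, 4, 3]; VV[2]=max(VV[2],msg_vec) then VV[2][2]++ -> VV[2]=[2, 4, 4]
Event 4 stamp: [2, 0, 2]
Event 6 stamp: [2, 4, 3]
[2, 0, 2] <= [2, 4, 3]? True
[2, 4, 3] <= [2, 0, 2]? False
Relation: before

Answer: before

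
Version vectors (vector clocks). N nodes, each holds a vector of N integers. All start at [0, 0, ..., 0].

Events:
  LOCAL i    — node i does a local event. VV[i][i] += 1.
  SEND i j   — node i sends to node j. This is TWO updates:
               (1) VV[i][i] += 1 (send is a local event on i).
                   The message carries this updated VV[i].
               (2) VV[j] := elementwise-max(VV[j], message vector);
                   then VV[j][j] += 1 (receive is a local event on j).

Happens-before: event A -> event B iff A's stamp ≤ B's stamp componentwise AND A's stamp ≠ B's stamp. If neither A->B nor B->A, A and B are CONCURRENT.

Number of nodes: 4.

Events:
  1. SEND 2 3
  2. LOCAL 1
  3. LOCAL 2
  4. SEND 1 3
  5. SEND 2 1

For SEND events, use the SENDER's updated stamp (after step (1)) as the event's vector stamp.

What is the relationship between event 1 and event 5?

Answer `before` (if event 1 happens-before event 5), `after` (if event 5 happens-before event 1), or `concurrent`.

Answer: before

Derivation:
Initial: VV[0]=[0, 0, 0, 0]
Initial: VV[1]=[0, 0, 0, 0]
Initial: VV[2]=[0, 0, 0, 0]
Initial: VV[3]=[0, 0, 0, 0]
Event 1: SEND 2->3: VV[2][2]++ -> VV[2]=[0, 0, 1, 0], msg_vec=[0, 0, 1, 0]; VV[3]=max(VV[3],msg_vec) then VV[3][3]++ -> VV[3]=[0, 0, 1, 1]
Event 2: LOCAL 1: VV[1][1]++ -> VV[1]=[0, 1, 0, 0]
Event 3: LOCAL 2: VV[2][2]++ -> VV[2]=[0, 0, 2, 0]
Event 4: SEND 1->3: VV[1][1]++ -> VV[1]=[0, 2, 0, 0], msg_vec=[0, 2, 0, 0]; VV[3]=max(VV[3],msg_vec) then VV[3][3]++ -> VV[3]=[0, 2, 1, 2]
Event 5: SEND 2->1: VV[2][2]++ -> VV[2]=[0, 0, 3, 0], msg_vec=[0, 0, 3, 0]; VV[1]=max(VV[1],msg_vec) then VV[1][1]++ -> VV[1]=[0, 3, 3, 0]
Event 1 stamp: [0, 0, 1, 0]
Event 5 stamp: [0, 0, 3, 0]
[0, 0, 1, 0] <= [0, 0, 3, 0]? True
[0, 0, 3, 0] <= [0, 0, 1, 0]? False
Relation: before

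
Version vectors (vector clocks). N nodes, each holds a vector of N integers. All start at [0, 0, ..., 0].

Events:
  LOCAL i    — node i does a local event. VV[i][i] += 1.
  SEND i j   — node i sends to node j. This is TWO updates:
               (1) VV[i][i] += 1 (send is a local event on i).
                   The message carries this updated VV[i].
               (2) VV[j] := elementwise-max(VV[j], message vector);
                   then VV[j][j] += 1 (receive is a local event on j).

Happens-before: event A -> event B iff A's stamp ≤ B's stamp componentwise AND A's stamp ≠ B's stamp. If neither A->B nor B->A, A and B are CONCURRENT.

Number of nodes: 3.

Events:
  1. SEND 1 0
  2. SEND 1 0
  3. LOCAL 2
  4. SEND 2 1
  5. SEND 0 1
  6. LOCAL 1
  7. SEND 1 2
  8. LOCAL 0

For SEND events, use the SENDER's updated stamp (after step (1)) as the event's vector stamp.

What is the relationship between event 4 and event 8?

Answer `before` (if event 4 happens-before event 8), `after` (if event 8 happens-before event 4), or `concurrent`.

Answer: concurrent

Derivation:
Initial: VV[0]=[0, 0, 0]
Initial: VV[1]=[0, 0, 0]
Initial: VV[2]=[0, 0, 0]
Event 1: SEND 1->0: VV[1][1]++ -> VV[1]=[0, 1, 0], msg_vec=[0, 1, 0]; VV[0]=max(VV[0],msg_vec) then VV[0][0]++ -> VV[0]=[1, 1, 0]
Event 2: SEND 1->0: VV[1][1]++ -> VV[1]=[0, 2, 0], msg_vec=[0, 2, 0]; VV[0]=max(VV[0],msg_vec) then VV[0][0]++ -> VV[0]=[2, 2, 0]
Event 3: LOCAL 2: VV[2][2]++ -> VV[2]=[0, 0, 1]
Event 4: SEND 2->1: VV[2][2]++ -> VV[2]=[0, 0, 2], msg_vec=[0, 0, 2]; VV[1]=max(VV[1],msg_vec) then VV[1][1]++ -> VV[1]=[0, 3, 2]
Event 5: SEND 0->1: VV[0][0]++ -> VV[0]=[3, 2, 0], msg_vec=[3, 2, 0]; VV[1]=max(VV[1],msg_vec) then VV[1][1]++ -> VV[1]=[3, 4, 2]
Event 6: LOCAL 1: VV[1][1]++ -> VV[1]=[3, 5, 2]
Event 7: SEND 1->2: VV[1][1]++ -> VV[1]=[3, 6, 2], msg_vec=[3, 6, 2]; VV[2]=max(VV[2],msg_vec) then VV[2][2]++ -> VV[2]=[3, 6, 3]
Event 8: LOCAL 0: VV[0][0]++ -> VV[0]=[4, 2, 0]
Event 4 stamp: [0, 0, 2]
Event 8 stamp: [4, 2, 0]
[0, 0, 2] <= [4, 2, 0]? False
[4, 2, 0] <= [0, 0, 2]? False
Relation: concurrent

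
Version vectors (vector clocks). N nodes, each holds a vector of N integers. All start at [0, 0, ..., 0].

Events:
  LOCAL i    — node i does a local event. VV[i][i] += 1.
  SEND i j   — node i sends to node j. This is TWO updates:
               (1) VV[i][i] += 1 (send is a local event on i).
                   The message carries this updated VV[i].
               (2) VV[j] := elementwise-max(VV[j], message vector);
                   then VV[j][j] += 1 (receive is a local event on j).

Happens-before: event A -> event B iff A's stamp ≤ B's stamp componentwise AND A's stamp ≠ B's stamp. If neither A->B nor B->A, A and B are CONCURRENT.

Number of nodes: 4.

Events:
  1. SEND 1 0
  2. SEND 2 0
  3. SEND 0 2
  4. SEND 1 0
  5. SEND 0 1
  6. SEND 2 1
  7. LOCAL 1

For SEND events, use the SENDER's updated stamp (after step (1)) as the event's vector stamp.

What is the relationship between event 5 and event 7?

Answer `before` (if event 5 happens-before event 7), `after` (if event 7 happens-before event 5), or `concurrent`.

Answer: before

Derivation:
Initial: VV[0]=[0, 0, 0, 0]
Initial: VV[1]=[0, 0, 0, 0]
Initial: VV[2]=[0, 0, 0, 0]
Initial: VV[3]=[0, 0, 0, 0]
Event 1: SEND 1->0: VV[1][1]++ -> VV[1]=[0, 1, 0, 0], msg_vec=[0, 1, 0, 0]; VV[0]=max(VV[0],msg_vec) then VV[0][0]++ -> VV[0]=[1, 1, 0, 0]
Event 2: SEND 2->0: VV[2][2]++ -> VV[2]=[0, 0, 1, 0], msg_vec=[0, 0, 1, 0]; VV[0]=max(VV[0],msg_vec) then VV[0][0]++ -> VV[0]=[2, 1, 1, 0]
Event 3: SEND 0->2: VV[0][0]++ -> VV[0]=[3, 1, 1, 0], msg_vec=[3, 1, 1, 0]; VV[2]=max(VV[2],msg_vec) then VV[2][2]++ -> VV[2]=[3, 1, 2, 0]
Event 4: SEND 1->0: VV[1][1]++ -> VV[1]=[0, 2, 0, 0], msg_vec=[0, 2, 0, 0]; VV[0]=max(VV[0],msg_vec) then VV[0][0]++ -> VV[0]=[4, 2, 1, 0]
Event 5: SEND 0->1: VV[0][0]++ -> VV[0]=[5, 2, 1, 0], msg_vec=[5, 2, 1, 0]; VV[1]=max(VV[1],msg_vec) then VV[1][1]++ -> VV[1]=[5, 3, 1, 0]
Event 6: SEND 2->1: VV[2][2]++ -> VV[2]=[3, 1, 3, 0], msg_vec=[3, 1, 3, 0]; VV[1]=max(VV[1],msg_vec) then VV[1][1]++ -> VV[1]=[5, 4, 3, 0]
Event 7: LOCAL 1: VV[1][1]++ -> VV[1]=[5, 5, 3, 0]
Event 5 stamp: [5, 2, 1, 0]
Event 7 stamp: [5, 5, 3, 0]
[5, 2, 1, 0] <= [5, 5, 3, 0]? True
[5, 5, 3, 0] <= [5, 2, 1, 0]? False
Relation: before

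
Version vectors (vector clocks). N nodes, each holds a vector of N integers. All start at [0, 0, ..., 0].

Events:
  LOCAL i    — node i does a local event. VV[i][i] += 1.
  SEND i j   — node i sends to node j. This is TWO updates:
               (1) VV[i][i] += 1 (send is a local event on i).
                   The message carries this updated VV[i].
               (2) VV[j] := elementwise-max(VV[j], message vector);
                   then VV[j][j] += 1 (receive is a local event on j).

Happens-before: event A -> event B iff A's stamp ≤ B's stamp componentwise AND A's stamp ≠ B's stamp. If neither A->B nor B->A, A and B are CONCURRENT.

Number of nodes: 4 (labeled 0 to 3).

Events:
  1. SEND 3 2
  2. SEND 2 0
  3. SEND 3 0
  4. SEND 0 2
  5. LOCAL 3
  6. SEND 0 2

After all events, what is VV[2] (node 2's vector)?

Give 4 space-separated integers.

Initial: VV[0]=[0, 0, 0, 0]
Initial: VV[1]=[0, 0, 0, 0]
Initial: VV[2]=[0, 0, 0, 0]
Initial: VV[3]=[0, 0, 0, 0]
Event 1: SEND 3->2: VV[3][3]++ -> VV[3]=[0, 0, 0, 1], msg_vec=[0, 0, 0, 1]; VV[2]=max(VV[2],msg_vec) then VV[2][2]++ -> VV[2]=[0, 0, 1, 1]
Event 2: SEND 2->0: VV[2][2]++ -> VV[2]=[0, 0, 2, 1], msg_vec=[0, 0, 2, 1]; VV[0]=max(VV[0],msg_vec) then VV[0][0]++ -> VV[0]=[1, 0, 2, 1]
Event 3: SEND 3->0: VV[3][3]++ -> VV[3]=[0, 0, 0, 2], msg_vec=[0, 0, 0, 2]; VV[0]=max(VV[0],msg_vec) then VV[0][0]++ -> VV[0]=[2, 0, 2, 2]
Event 4: SEND 0->2: VV[0][0]++ -> VV[0]=[3, 0, 2, 2], msg_vec=[3, 0, 2, 2]; VV[2]=max(VV[2],msg_vec) then VV[2][2]++ -> VV[2]=[3, 0, 3, 2]
Event 5: LOCAL 3: VV[3][3]++ -> VV[3]=[0, 0, 0, 3]
Event 6: SEND 0->2: VV[0][0]++ -> VV[0]=[4, 0, 2, 2], msg_vec=[4, 0, 2, 2]; VV[2]=max(VV[2],msg_vec) then VV[2][2]++ -> VV[2]=[4, 0, 4, 2]
Final vectors: VV[0]=[4, 0, 2, 2]; VV[1]=[0, 0, 0, 0]; VV[2]=[4, 0, 4, 2]; VV[3]=[0, 0, 0, 3]

Answer: 4 0 4 2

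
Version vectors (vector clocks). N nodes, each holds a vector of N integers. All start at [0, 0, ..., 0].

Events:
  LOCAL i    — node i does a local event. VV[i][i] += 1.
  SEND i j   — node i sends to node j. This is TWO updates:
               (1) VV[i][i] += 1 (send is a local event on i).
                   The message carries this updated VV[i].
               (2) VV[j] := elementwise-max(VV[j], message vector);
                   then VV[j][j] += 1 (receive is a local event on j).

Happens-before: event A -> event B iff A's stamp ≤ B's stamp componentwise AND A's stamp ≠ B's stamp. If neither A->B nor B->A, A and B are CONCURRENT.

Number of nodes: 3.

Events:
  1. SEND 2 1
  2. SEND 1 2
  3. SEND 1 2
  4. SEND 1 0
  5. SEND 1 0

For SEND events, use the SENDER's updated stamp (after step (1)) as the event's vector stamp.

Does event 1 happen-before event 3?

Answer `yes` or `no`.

Answer: yes

Derivation:
Initial: VV[0]=[0, 0, 0]
Initial: VV[1]=[0, 0, 0]
Initial: VV[2]=[0, 0, 0]
Event 1: SEND 2->1: VV[2][2]++ -> VV[2]=[0, 0, 1], msg_vec=[0, 0, 1]; VV[1]=max(VV[1],msg_vec) then VV[1][1]++ -> VV[1]=[0, 1, 1]
Event 2: SEND 1->2: VV[1][1]++ -> VV[1]=[0, 2, 1], msg_vec=[0, 2, 1]; VV[2]=max(VV[2],msg_vec) then VV[2][2]++ -> VV[2]=[0, 2, 2]
Event 3: SEND 1->2: VV[1][1]++ -> VV[1]=[0, 3, 1], msg_vec=[0, 3, 1]; VV[2]=max(VV[2],msg_vec) then VV[2][2]++ -> VV[2]=[0, 3, 3]
Event 4: SEND 1->0: VV[1][1]++ -> VV[1]=[0, 4, 1], msg_vec=[0, 4, 1]; VV[0]=max(VV[0],msg_vec) then VV[0][0]++ -> VV[0]=[1, 4, 1]
Event 5: SEND 1->0: VV[1][1]++ -> VV[1]=[0, 5, 1], msg_vec=[0, 5, 1]; VV[0]=max(VV[0],msg_vec) then VV[0][0]++ -> VV[0]=[2, 5, 1]
Event 1 stamp: [0, 0, 1]
Event 3 stamp: [0, 3, 1]
[0, 0, 1] <= [0, 3, 1]? True. Equal? False. Happens-before: True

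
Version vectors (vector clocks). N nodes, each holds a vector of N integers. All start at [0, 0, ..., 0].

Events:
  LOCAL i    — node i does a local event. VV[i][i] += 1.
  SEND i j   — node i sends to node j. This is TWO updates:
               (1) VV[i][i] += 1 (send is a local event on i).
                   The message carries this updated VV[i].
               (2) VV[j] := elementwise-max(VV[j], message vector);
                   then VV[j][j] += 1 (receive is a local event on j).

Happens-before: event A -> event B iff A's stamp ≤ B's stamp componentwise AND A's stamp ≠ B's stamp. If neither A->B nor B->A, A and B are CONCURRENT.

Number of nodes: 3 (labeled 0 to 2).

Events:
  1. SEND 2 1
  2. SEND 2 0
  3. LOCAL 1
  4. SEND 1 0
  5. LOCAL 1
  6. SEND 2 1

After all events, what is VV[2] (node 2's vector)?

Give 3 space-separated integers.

Answer: 0 0 3

Derivation:
Initial: VV[0]=[0, 0, 0]
Initial: VV[1]=[0, 0, 0]
Initial: VV[2]=[0, 0, 0]
Event 1: SEND 2->1: VV[2][2]++ -> VV[2]=[0, 0, 1], msg_vec=[0, 0, 1]; VV[1]=max(VV[1],msg_vec) then VV[1][1]++ -> VV[1]=[0, 1, 1]
Event 2: SEND 2->0: VV[2][2]++ -> VV[2]=[0, 0, 2], msg_vec=[0, 0, 2]; VV[0]=max(VV[0],msg_vec) then VV[0][0]++ -> VV[0]=[1, 0, 2]
Event 3: LOCAL 1: VV[1][1]++ -> VV[1]=[0, 2, 1]
Event 4: SEND 1->0: VV[1][1]++ -> VV[1]=[0, 3, 1], msg_vec=[0, 3, 1]; VV[0]=max(VV[0],msg_vec) then VV[0][0]++ -> VV[0]=[2, 3, 2]
Event 5: LOCAL 1: VV[1][1]++ -> VV[1]=[0, 4, 1]
Event 6: SEND 2->1: VV[2][2]++ -> VV[2]=[0, 0, 3], msg_vec=[0, 0, 3]; VV[1]=max(VV[1],msg_vec) then VV[1][1]++ -> VV[1]=[0, 5, 3]
Final vectors: VV[0]=[2, 3, 2]; VV[1]=[0, 5, 3]; VV[2]=[0, 0, 3]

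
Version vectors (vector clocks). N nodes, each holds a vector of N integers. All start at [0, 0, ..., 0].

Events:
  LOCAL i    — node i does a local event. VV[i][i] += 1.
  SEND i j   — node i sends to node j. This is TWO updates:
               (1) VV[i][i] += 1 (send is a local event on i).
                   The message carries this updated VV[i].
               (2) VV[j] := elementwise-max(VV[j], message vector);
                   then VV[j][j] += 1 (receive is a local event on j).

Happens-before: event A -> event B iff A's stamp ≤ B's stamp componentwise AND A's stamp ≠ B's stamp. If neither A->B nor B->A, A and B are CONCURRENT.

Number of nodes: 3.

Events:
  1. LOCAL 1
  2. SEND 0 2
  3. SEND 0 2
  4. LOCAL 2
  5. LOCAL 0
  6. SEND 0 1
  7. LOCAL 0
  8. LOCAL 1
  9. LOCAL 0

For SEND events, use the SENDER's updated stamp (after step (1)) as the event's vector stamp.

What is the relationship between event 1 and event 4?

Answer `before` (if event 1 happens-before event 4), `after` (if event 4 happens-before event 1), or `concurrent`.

Initial: VV[0]=[0, 0, 0]
Initial: VV[1]=[0, 0, 0]
Initial: VV[2]=[0, 0, 0]
Event 1: LOCAL 1: VV[1][1]++ -> VV[1]=[0, 1, 0]
Event 2: SEND 0->2: VV[0][0]++ -> VV[0]=[1, 0, 0], msg_vec=[1, 0, 0]; VV[2]=max(VV[2],msg_vec) then VV[2][2]++ -> VV[2]=[1, 0, 1]
Event 3: SEND 0->2: VV[0][0]++ -> VV[0]=[2, 0, 0], msg_vec=[2, 0, 0]; VV[2]=max(VV[2],msg_vec) then VV[2][2]++ -> VV[2]=[2, 0, 2]
Event 4: LOCAL 2: VV[2][2]++ -> VV[2]=[2, 0, 3]
Event 5: LOCAL 0: VV[0][0]++ -> VV[0]=[3, 0, 0]
Event 6: SEND 0->1: VV[0][0]++ -> VV[0]=[4, 0, 0], msg_vec=[4, 0, 0]; VV[1]=max(VV[1],msg_vec) then VV[1][1]++ -> VV[1]=[4, 2, 0]
Event 7: LOCAL 0: VV[0][0]++ -> VV[0]=[5, 0, 0]
Event 8: LOCAL 1: VV[1][1]++ -> VV[1]=[4, 3, 0]
Event 9: LOCAL 0: VV[0][0]++ -> VV[0]=[6, 0, 0]
Event 1 stamp: [0, 1, 0]
Event 4 stamp: [2, 0, 3]
[0, 1, 0] <= [2, 0, 3]? False
[2, 0, 3] <= [0, 1, 0]? False
Relation: concurrent

Answer: concurrent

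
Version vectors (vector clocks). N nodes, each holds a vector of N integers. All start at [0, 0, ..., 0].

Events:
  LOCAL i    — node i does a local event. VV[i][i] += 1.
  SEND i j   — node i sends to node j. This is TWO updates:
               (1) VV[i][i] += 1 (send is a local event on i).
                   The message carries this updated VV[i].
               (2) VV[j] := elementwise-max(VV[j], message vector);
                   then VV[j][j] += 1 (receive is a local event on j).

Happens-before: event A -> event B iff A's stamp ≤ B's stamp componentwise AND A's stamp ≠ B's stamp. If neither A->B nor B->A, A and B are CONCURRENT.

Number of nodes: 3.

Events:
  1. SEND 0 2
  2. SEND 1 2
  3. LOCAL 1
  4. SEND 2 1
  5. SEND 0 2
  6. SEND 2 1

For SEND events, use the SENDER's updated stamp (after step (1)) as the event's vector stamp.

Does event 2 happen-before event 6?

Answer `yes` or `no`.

Initial: VV[0]=[0, 0, 0]
Initial: VV[1]=[0, 0, 0]
Initial: VV[2]=[0, 0, 0]
Event 1: SEND 0->2: VV[0][0]++ -> VV[0]=[1, 0, 0], msg_vec=[1, 0, 0]; VV[2]=max(VV[2],msg_vec) then VV[2][2]++ -> VV[2]=[1, 0, 1]
Event 2: SEND 1->2: VV[1][1]++ -> VV[1]=[0, 1, 0], msg_vec=[0, 1, 0]; VV[2]=max(VV[2],msg_vec) then VV[2][2]++ -> VV[2]=[1, 1, 2]
Event 3: LOCAL 1: VV[1][1]++ -> VV[1]=[0, 2, 0]
Event 4: SEND 2->1: VV[2][2]++ -> VV[2]=[1, 1, 3], msg_vec=[1, 1, 3]; VV[1]=max(VV[1],msg_vec) then VV[1][1]++ -> VV[1]=[1, 3, 3]
Event 5: SEND 0->2: VV[0][0]++ -> VV[0]=[2, 0, 0], msg_vec=[2, 0, 0]; VV[2]=max(VV[2],msg_vec) then VV[2][2]++ -> VV[2]=[2, 1, 4]
Event 6: SEND 2->1: VV[2][2]++ -> VV[2]=[2, 1, 5], msg_vec=[2, 1, 5]; VV[1]=max(VV[1],msg_vec) then VV[1][1]++ -> VV[1]=[2, 4, 5]
Event 2 stamp: [0, 1, 0]
Event 6 stamp: [2, 1, 5]
[0, 1, 0] <= [2, 1, 5]? True. Equal? False. Happens-before: True

Answer: yes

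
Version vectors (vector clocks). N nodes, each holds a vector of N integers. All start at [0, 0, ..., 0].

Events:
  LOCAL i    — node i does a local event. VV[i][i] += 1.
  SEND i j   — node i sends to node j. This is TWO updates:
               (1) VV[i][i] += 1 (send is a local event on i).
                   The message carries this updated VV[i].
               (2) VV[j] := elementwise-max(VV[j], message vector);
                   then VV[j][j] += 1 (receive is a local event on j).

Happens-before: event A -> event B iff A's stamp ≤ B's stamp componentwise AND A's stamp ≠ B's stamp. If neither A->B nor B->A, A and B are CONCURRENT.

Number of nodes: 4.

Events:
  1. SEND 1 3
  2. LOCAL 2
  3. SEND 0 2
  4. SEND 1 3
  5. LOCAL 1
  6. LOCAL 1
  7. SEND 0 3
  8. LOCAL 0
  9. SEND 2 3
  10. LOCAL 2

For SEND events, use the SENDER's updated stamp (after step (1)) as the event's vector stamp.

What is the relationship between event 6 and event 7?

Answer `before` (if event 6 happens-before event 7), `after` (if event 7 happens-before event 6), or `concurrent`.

Answer: concurrent

Derivation:
Initial: VV[0]=[0, 0, 0, 0]
Initial: VV[1]=[0, 0, 0, 0]
Initial: VV[2]=[0, 0, 0, 0]
Initial: VV[3]=[0, 0, 0, 0]
Event 1: SEND 1->3: VV[1][1]++ -> VV[1]=[0, 1, 0, 0], msg_vec=[0, 1, 0, 0]; VV[3]=max(VV[3],msg_vec) then VV[3][3]++ -> VV[3]=[0, 1, 0, 1]
Event 2: LOCAL 2: VV[2][2]++ -> VV[2]=[0, 0, 1, 0]
Event 3: SEND 0->2: VV[0][0]++ -> VV[0]=[1, 0, 0, 0], msg_vec=[1, 0, 0, 0]; VV[2]=max(VV[2],msg_vec) then VV[2][2]++ -> VV[2]=[1, 0, 2, 0]
Event 4: SEND 1->3: VV[1][1]++ -> VV[1]=[0, 2, 0, 0], msg_vec=[0, 2, 0, 0]; VV[3]=max(VV[3],msg_vec) then VV[3][3]++ -> VV[3]=[0, 2, 0, 2]
Event 5: LOCAL 1: VV[1][1]++ -> VV[1]=[0, 3, 0, 0]
Event 6: LOCAL 1: VV[1][1]++ -> VV[1]=[0, 4, 0, 0]
Event 7: SEND 0->3: VV[0][0]++ -> VV[0]=[2, 0, 0, 0], msg_vec=[2, 0, 0, 0]; VV[3]=max(VV[3],msg_vec) then VV[3][3]++ -> VV[3]=[2, 2, 0, 3]
Event 8: LOCAL 0: VV[0][0]++ -> VV[0]=[3, 0, 0, 0]
Event 9: SEND 2->3: VV[2][2]++ -> VV[2]=[1, 0, 3, 0], msg_vec=[1, 0, 3, 0]; VV[3]=max(VV[3],msg_vec) then VV[3][3]++ -> VV[3]=[2, 2, 3, 4]
Event 10: LOCAL 2: VV[2][2]++ -> VV[2]=[1, 0, 4, 0]
Event 6 stamp: [0, 4, 0, 0]
Event 7 stamp: [2, 0, 0, 0]
[0, 4, 0, 0] <= [2, 0, 0, 0]? False
[2, 0, 0, 0] <= [0, 4, 0, 0]? False
Relation: concurrent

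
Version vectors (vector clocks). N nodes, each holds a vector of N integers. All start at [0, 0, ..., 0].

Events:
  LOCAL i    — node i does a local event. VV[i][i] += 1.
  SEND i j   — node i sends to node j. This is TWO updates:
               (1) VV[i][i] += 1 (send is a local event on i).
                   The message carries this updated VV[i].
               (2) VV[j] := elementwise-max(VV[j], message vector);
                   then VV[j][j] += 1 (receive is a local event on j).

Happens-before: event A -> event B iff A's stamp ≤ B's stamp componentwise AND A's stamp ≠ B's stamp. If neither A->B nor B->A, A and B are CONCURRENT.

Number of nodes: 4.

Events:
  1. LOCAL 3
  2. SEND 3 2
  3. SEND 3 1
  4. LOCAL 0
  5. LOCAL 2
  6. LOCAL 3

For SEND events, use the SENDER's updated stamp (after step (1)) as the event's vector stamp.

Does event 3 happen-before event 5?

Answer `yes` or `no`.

Answer: no

Derivation:
Initial: VV[0]=[0, 0, 0, 0]
Initial: VV[1]=[0, 0, 0, 0]
Initial: VV[2]=[0, 0, 0, 0]
Initial: VV[3]=[0, 0, 0, 0]
Event 1: LOCAL 3: VV[3][3]++ -> VV[3]=[0, 0, 0, 1]
Event 2: SEND 3->2: VV[3][3]++ -> VV[3]=[0, 0, 0, 2], msg_vec=[0, 0, 0, 2]; VV[2]=max(VV[2],msg_vec) then VV[2][2]++ -> VV[2]=[0, 0, 1, 2]
Event 3: SEND 3->1: VV[3][3]++ -> VV[3]=[0, 0, 0, 3], msg_vec=[0, 0, 0, 3]; VV[1]=max(VV[1],msg_vec) then VV[1][1]++ -> VV[1]=[0, 1, 0, 3]
Event 4: LOCAL 0: VV[0][0]++ -> VV[0]=[1, 0, 0, 0]
Event 5: LOCAL 2: VV[2][2]++ -> VV[2]=[0, 0, 2, 2]
Event 6: LOCAL 3: VV[3][3]++ -> VV[3]=[0, 0, 0, 4]
Event 3 stamp: [0, 0, 0, 3]
Event 5 stamp: [0, 0, 2, 2]
[0, 0, 0, 3] <= [0, 0, 2, 2]? False. Equal? False. Happens-before: False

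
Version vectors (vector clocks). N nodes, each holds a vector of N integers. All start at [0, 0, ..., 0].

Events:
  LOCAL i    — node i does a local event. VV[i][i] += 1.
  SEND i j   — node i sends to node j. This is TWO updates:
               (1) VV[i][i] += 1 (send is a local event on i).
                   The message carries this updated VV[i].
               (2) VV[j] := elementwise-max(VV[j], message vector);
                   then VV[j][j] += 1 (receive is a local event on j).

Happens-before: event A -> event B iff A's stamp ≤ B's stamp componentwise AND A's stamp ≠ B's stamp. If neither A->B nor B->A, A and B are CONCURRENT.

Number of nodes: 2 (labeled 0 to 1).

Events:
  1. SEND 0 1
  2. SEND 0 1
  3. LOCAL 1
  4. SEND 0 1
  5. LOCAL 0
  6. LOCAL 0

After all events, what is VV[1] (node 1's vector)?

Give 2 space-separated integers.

Initial: VV[0]=[0, 0]
Initial: VV[1]=[0, 0]
Event 1: SEND 0->1: VV[0][0]++ -> VV[0]=[1, 0], msg_vec=[1, 0]; VV[1]=max(VV[1],msg_vec) then VV[1][1]++ -> VV[1]=[1, 1]
Event 2: SEND 0->1: VV[0][0]++ -> VV[0]=[2, 0], msg_vec=[2, 0]; VV[1]=max(VV[1],msg_vec) then VV[1][1]++ -> VV[1]=[2, 2]
Event 3: LOCAL 1: VV[1][1]++ -> VV[1]=[2, 3]
Event 4: SEND 0->1: VV[0][0]++ -> VV[0]=[3, 0], msg_vec=[3, 0]; VV[1]=max(VV[1],msg_vec) then VV[1][1]++ -> VV[1]=[3, 4]
Event 5: LOCAL 0: VV[0][0]++ -> VV[0]=[4, 0]
Event 6: LOCAL 0: VV[0][0]++ -> VV[0]=[5, 0]
Final vectors: VV[0]=[5, 0]; VV[1]=[3, 4]

Answer: 3 4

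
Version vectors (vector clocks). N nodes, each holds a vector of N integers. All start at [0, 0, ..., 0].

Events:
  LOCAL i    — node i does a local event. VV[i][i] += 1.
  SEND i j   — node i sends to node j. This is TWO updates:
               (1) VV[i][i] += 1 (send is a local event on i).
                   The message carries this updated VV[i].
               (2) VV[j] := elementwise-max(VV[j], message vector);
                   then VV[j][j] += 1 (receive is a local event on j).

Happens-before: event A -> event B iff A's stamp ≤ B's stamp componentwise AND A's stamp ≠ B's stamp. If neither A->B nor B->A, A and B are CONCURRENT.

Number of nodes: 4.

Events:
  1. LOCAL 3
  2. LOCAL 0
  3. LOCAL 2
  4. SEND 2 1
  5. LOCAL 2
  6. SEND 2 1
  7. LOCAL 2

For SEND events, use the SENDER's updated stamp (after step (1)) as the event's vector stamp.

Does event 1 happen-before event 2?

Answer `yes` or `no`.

Initial: VV[0]=[0, 0, 0, 0]
Initial: VV[1]=[0, 0, 0, 0]
Initial: VV[2]=[0, 0, 0, 0]
Initial: VV[3]=[0, 0, 0, 0]
Event 1: LOCAL 3: VV[3][3]++ -> VV[3]=[0, 0, 0, 1]
Event 2: LOCAL 0: VV[0][0]++ -> VV[0]=[1, 0, 0, 0]
Event 3: LOCAL 2: VV[2][2]++ -> VV[2]=[0, 0, 1, 0]
Event 4: SEND 2->1: VV[2][2]++ -> VV[2]=[0, 0, 2, 0], msg_vec=[0, 0, 2, 0]; VV[1]=max(VV[1],msg_vec) then VV[1][1]++ -> VV[1]=[0, 1, 2, 0]
Event 5: LOCAL 2: VV[2][2]++ -> VV[2]=[0, 0, 3, 0]
Event 6: SEND 2->1: VV[2][2]++ -> VV[2]=[0, 0, 4, 0], msg_vec=[0, 0, 4, 0]; VV[1]=max(VV[1],msg_vec) then VV[1][1]++ -> VV[1]=[0, 2, 4, 0]
Event 7: LOCAL 2: VV[2][2]++ -> VV[2]=[0, 0, 5, 0]
Event 1 stamp: [0, 0, 0, 1]
Event 2 stamp: [1, 0, 0, 0]
[0, 0, 0, 1] <= [1, 0, 0, 0]? False. Equal? False. Happens-before: False

Answer: no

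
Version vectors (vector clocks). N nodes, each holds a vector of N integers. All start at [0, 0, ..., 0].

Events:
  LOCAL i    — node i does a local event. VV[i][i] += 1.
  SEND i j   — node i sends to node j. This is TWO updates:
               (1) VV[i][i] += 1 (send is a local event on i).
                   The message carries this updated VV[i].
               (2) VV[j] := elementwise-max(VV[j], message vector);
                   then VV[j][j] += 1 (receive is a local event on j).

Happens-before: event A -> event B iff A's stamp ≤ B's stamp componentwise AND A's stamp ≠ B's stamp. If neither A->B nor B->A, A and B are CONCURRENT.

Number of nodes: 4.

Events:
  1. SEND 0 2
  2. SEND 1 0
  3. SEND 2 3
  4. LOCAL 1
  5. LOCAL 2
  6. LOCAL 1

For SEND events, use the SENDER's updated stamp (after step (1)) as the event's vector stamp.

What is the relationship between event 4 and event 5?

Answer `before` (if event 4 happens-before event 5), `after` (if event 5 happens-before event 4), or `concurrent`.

Answer: concurrent

Derivation:
Initial: VV[0]=[0, 0, 0, 0]
Initial: VV[1]=[0, 0, 0, 0]
Initial: VV[2]=[0, 0, 0, 0]
Initial: VV[3]=[0, 0, 0, 0]
Event 1: SEND 0->2: VV[0][0]++ -> VV[0]=[1, 0, 0, 0], msg_vec=[1, 0, 0, 0]; VV[2]=max(VV[2],msg_vec) then VV[2][2]++ -> VV[2]=[1, 0, 1, 0]
Event 2: SEND 1->0: VV[1][1]++ -> VV[1]=[0, 1, 0, 0], msg_vec=[0, 1, 0, 0]; VV[0]=max(VV[0],msg_vec) then VV[0][0]++ -> VV[0]=[2, 1, 0, 0]
Event 3: SEND 2->3: VV[2][2]++ -> VV[2]=[1, 0, 2, 0], msg_vec=[1, 0, 2, 0]; VV[3]=max(VV[3],msg_vec) then VV[3][3]++ -> VV[3]=[1, 0, 2, 1]
Event 4: LOCAL 1: VV[1][1]++ -> VV[1]=[0, 2, 0, 0]
Event 5: LOCAL 2: VV[2][2]++ -> VV[2]=[1, 0, 3, 0]
Event 6: LOCAL 1: VV[1][1]++ -> VV[1]=[0, 3, 0, 0]
Event 4 stamp: [0, 2, 0, 0]
Event 5 stamp: [1, 0, 3, 0]
[0, 2, 0, 0] <= [1, 0, 3, 0]? False
[1, 0, 3, 0] <= [0, 2, 0, 0]? False
Relation: concurrent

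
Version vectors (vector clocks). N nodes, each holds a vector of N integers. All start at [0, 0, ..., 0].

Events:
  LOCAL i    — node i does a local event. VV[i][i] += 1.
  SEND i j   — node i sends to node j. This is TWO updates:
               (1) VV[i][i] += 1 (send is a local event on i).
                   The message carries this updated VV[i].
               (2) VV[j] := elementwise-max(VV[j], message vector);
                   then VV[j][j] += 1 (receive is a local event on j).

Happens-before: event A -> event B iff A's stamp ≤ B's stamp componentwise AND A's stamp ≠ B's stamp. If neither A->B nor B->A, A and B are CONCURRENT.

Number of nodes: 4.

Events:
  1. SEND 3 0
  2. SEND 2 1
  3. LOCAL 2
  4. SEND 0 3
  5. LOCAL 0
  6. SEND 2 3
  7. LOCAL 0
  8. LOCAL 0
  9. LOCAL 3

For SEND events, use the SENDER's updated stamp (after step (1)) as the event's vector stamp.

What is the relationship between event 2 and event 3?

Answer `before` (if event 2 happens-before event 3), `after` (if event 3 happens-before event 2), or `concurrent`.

Answer: before

Derivation:
Initial: VV[0]=[0, 0, 0, 0]
Initial: VV[1]=[0, 0, 0, 0]
Initial: VV[2]=[0, 0, 0, 0]
Initial: VV[3]=[0, 0, 0, 0]
Event 1: SEND 3->0: VV[3][3]++ -> VV[3]=[0, 0, 0, 1], msg_vec=[0, 0, 0, 1]; VV[0]=max(VV[0],msg_vec) then VV[0][0]++ -> VV[0]=[1, 0, 0, 1]
Event 2: SEND 2->1: VV[2][2]++ -> VV[2]=[0, 0, 1, 0], msg_vec=[0, 0, 1, 0]; VV[1]=max(VV[1],msg_vec) then VV[1][1]++ -> VV[1]=[0, 1, 1, 0]
Event 3: LOCAL 2: VV[2][2]++ -> VV[2]=[0, 0, 2, 0]
Event 4: SEND 0->3: VV[0][0]++ -> VV[0]=[2, 0, 0, 1], msg_vec=[2, 0, 0, 1]; VV[3]=max(VV[3],msg_vec) then VV[3][3]++ -> VV[3]=[2, 0, 0, 2]
Event 5: LOCAL 0: VV[0][0]++ -> VV[0]=[3, 0, 0, 1]
Event 6: SEND 2->3: VV[2][2]++ -> VV[2]=[0, 0, 3, 0], msg_vec=[0, 0, 3, 0]; VV[3]=max(VV[3],msg_vec) then VV[3][3]++ -> VV[3]=[2, 0, 3, 3]
Event 7: LOCAL 0: VV[0][0]++ -> VV[0]=[4, 0, 0, 1]
Event 8: LOCAL 0: VV[0][0]++ -> VV[0]=[5, 0, 0, 1]
Event 9: LOCAL 3: VV[3][3]++ -> VV[3]=[2, 0, 3, 4]
Event 2 stamp: [0, 0, 1, 0]
Event 3 stamp: [0, 0, 2, 0]
[0, 0, 1, 0] <= [0, 0, 2, 0]? True
[0, 0, 2, 0] <= [0, 0, 1, 0]? False
Relation: before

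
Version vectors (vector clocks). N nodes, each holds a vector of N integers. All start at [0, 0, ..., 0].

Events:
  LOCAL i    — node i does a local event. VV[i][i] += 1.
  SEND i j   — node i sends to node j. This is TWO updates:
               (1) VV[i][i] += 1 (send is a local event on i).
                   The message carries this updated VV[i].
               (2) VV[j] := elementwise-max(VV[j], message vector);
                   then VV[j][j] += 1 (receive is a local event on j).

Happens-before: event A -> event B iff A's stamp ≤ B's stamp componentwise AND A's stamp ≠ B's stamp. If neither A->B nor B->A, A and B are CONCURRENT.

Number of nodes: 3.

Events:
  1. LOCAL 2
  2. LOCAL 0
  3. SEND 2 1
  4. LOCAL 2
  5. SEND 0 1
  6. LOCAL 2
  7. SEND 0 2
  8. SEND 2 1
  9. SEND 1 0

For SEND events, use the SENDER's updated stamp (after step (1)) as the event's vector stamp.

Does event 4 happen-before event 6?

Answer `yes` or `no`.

Initial: VV[0]=[0, 0, 0]
Initial: VV[1]=[0, 0, 0]
Initial: VV[2]=[0, 0, 0]
Event 1: LOCAL 2: VV[2][2]++ -> VV[2]=[0, 0, 1]
Event 2: LOCAL 0: VV[0][0]++ -> VV[0]=[1, 0, 0]
Event 3: SEND 2->1: VV[2][2]++ -> VV[2]=[0, 0, 2], msg_vec=[0, 0, 2]; VV[1]=max(VV[1],msg_vec) then VV[1][1]++ -> VV[1]=[0, 1, 2]
Event 4: LOCAL 2: VV[2][2]++ -> VV[2]=[0, 0, 3]
Event 5: SEND 0->1: VV[0][0]++ -> VV[0]=[2, 0, 0], msg_vec=[2, 0, 0]; VV[1]=max(VV[1],msg_vec) then VV[1][1]++ -> VV[1]=[2, 2, 2]
Event 6: LOCAL 2: VV[2][2]++ -> VV[2]=[0, 0, 4]
Event 7: SEND 0->2: VV[0][0]++ -> VV[0]=[3, 0, 0], msg_vec=[3, 0, 0]; VV[2]=max(VV[2],msg_vec) then VV[2][2]++ -> VV[2]=[3, 0, 5]
Event 8: SEND 2->1: VV[2][2]++ -> VV[2]=[3, 0, 6], msg_vec=[3, 0, 6]; VV[1]=max(VV[1],msg_vec) then VV[1][1]++ -> VV[1]=[3, 3, 6]
Event 9: SEND 1->0: VV[1][1]++ -> VV[1]=[3, 4, 6], msg_vec=[3, 4, 6]; VV[0]=max(VV[0],msg_vec) then VV[0][0]++ -> VV[0]=[4, 4, 6]
Event 4 stamp: [0, 0, 3]
Event 6 stamp: [0, 0, 4]
[0, 0, 3] <= [0, 0, 4]? True. Equal? False. Happens-before: True

Answer: yes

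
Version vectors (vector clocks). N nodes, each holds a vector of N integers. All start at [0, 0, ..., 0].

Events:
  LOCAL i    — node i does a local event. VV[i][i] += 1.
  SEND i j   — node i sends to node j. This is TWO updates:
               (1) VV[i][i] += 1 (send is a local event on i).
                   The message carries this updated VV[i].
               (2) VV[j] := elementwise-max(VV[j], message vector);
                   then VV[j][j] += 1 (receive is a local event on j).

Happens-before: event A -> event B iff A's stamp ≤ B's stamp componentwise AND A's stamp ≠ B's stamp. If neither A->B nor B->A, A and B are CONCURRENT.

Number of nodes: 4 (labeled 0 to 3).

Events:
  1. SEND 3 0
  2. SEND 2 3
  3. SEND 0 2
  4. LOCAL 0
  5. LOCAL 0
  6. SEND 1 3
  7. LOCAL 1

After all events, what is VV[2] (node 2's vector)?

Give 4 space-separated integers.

Initial: VV[0]=[0, 0, 0, 0]
Initial: VV[1]=[0, 0, 0, 0]
Initial: VV[2]=[0, 0, 0, 0]
Initial: VV[3]=[0, 0, 0, 0]
Event 1: SEND 3->0: VV[3][3]++ -> VV[3]=[0, 0, 0, 1], msg_vec=[0, 0, 0, 1]; VV[0]=max(VV[0],msg_vec) then VV[0][0]++ -> VV[0]=[1, 0, 0, 1]
Event 2: SEND 2->3: VV[2][2]++ -> VV[2]=[0, 0, 1, 0], msg_vec=[0, 0, 1, 0]; VV[3]=max(VV[3],msg_vec) then VV[3][3]++ -> VV[3]=[0, 0, 1, 2]
Event 3: SEND 0->2: VV[0][0]++ -> VV[0]=[2, 0, 0, 1], msg_vec=[2, 0, 0, 1]; VV[2]=max(VV[2],msg_vec) then VV[2][2]++ -> VV[2]=[2, 0, 2, 1]
Event 4: LOCAL 0: VV[0][0]++ -> VV[0]=[3, 0, 0, 1]
Event 5: LOCAL 0: VV[0][0]++ -> VV[0]=[4, 0, 0, 1]
Event 6: SEND 1->3: VV[1][1]++ -> VV[1]=[0, 1, 0, 0], msg_vec=[0, 1, 0, 0]; VV[3]=max(VV[3],msg_vec) then VV[3][3]++ -> VV[3]=[0, 1, 1, 3]
Event 7: LOCAL 1: VV[1][1]++ -> VV[1]=[0, 2, 0, 0]
Final vectors: VV[0]=[4, 0, 0, 1]; VV[1]=[0, 2, 0, 0]; VV[2]=[2, 0, 2, 1]; VV[3]=[0, 1, 1, 3]

Answer: 2 0 2 1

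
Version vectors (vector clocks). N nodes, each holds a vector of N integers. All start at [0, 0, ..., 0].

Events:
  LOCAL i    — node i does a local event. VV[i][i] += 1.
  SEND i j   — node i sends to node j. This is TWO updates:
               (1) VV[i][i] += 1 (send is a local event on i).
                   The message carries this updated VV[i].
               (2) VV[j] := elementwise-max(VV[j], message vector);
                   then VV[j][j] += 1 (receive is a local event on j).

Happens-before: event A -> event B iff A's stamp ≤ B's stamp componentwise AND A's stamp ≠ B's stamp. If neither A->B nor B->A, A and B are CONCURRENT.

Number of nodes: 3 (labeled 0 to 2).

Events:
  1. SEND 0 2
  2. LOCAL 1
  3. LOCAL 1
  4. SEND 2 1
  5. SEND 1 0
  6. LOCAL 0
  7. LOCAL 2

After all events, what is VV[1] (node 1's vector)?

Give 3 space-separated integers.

Initial: VV[0]=[0, 0, 0]
Initial: VV[1]=[0, 0, 0]
Initial: VV[2]=[0, 0, 0]
Event 1: SEND 0->2: VV[0][0]++ -> VV[0]=[1, 0, 0], msg_vec=[1, 0, 0]; VV[2]=max(VV[2],msg_vec) then VV[2][2]++ -> VV[2]=[1, 0, 1]
Event 2: LOCAL 1: VV[1][1]++ -> VV[1]=[0, 1, 0]
Event 3: LOCAL 1: VV[1][1]++ -> VV[1]=[0, 2, 0]
Event 4: SEND 2->1: VV[2][2]++ -> VV[2]=[1, 0, 2], msg_vec=[1, 0, 2]; VV[1]=max(VV[1],msg_vec) then VV[1][1]++ -> VV[1]=[1, 3, 2]
Event 5: SEND 1->0: VV[1][1]++ -> VV[1]=[1, 4, 2], msg_vec=[1, 4, 2]; VV[0]=max(VV[0],msg_vec) then VV[0][0]++ -> VV[0]=[2, 4, 2]
Event 6: LOCAL 0: VV[0][0]++ -> VV[0]=[3, 4, 2]
Event 7: LOCAL 2: VV[2][2]++ -> VV[2]=[1, 0, 3]
Final vectors: VV[0]=[3, 4, 2]; VV[1]=[1, 4, 2]; VV[2]=[1, 0, 3]

Answer: 1 4 2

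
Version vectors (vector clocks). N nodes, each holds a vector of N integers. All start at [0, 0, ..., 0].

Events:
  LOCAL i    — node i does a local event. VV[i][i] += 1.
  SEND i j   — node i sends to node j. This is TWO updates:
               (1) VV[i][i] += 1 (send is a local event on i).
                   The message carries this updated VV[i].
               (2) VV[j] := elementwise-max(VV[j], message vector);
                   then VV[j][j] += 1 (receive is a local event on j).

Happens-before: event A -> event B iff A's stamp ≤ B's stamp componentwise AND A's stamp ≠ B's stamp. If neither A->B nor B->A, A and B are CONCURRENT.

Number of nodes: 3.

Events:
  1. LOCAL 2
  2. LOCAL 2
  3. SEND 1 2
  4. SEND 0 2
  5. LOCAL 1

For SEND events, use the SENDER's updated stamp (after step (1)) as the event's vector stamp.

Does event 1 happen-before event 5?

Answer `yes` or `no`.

Answer: no

Derivation:
Initial: VV[0]=[0, 0, 0]
Initial: VV[1]=[0, 0, 0]
Initial: VV[2]=[0, 0, 0]
Event 1: LOCAL 2: VV[2][2]++ -> VV[2]=[0, 0, 1]
Event 2: LOCAL 2: VV[2][2]++ -> VV[2]=[0, 0, 2]
Event 3: SEND 1->2: VV[1][1]++ -> VV[1]=[0, 1, 0], msg_vec=[0, 1, 0]; VV[2]=max(VV[2],msg_vec) then VV[2][2]++ -> VV[2]=[0, 1, 3]
Event 4: SEND 0->2: VV[0][0]++ -> VV[0]=[1, 0, 0], msg_vec=[1, 0, 0]; VV[2]=max(VV[2],msg_vec) then VV[2][2]++ -> VV[2]=[1, 1, 4]
Event 5: LOCAL 1: VV[1][1]++ -> VV[1]=[0, 2, 0]
Event 1 stamp: [0, 0, 1]
Event 5 stamp: [0, 2, 0]
[0, 0, 1] <= [0, 2, 0]? False. Equal? False. Happens-before: False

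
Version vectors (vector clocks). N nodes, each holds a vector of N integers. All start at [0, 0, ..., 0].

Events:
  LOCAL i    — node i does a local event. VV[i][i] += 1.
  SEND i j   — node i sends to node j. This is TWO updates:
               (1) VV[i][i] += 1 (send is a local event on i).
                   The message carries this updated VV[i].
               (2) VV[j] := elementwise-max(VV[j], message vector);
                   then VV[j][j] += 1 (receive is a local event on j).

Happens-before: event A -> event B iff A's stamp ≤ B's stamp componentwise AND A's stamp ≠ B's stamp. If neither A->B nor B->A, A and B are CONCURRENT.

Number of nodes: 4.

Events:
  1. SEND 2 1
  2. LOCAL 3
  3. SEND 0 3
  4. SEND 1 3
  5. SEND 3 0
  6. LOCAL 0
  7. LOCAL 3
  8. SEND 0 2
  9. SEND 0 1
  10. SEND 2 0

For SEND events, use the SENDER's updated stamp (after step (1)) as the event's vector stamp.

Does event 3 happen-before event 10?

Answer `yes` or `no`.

Initial: VV[0]=[0, 0, 0, 0]
Initial: VV[1]=[0, 0, 0, 0]
Initial: VV[2]=[0, 0, 0, 0]
Initial: VV[3]=[0, 0, 0, 0]
Event 1: SEND 2->1: VV[2][2]++ -> VV[2]=[0, 0, 1, 0], msg_vec=[0, 0, 1, 0]; VV[1]=max(VV[1],msg_vec) then VV[1][1]++ -> VV[1]=[0, 1, 1, 0]
Event 2: LOCAL 3: VV[3][3]++ -> VV[3]=[0, 0, 0, 1]
Event 3: SEND 0->3: VV[0][0]++ -> VV[0]=[1, 0, 0, 0], msg_vec=[1, 0, 0, 0]; VV[3]=max(VV[3],msg_vec) then VV[3][3]++ -> VV[3]=[1, 0, 0, 2]
Event 4: SEND 1->3: VV[1][1]++ -> VV[1]=[0, 2, 1, 0], msg_vec=[0, 2, 1, 0]; VV[3]=max(VV[3],msg_vec) then VV[3][3]++ -> VV[3]=[1, 2, 1, 3]
Event 5: SEND 3->0: VV[3][3]++ -> VV[3]=[1, 2, 1, 4], msg_vec=[1, 2, 1, 4]; VV[0]=max(VV[0],msg_vec) then VV[0][0]++ -> VV[0]=[2, 2, 1, 4]
Event 6: LOCAL 0: VV[0][0]++ -> VV[0]=[3, 2, 1, 4]
Event 7: LOCAL 3: VV[3][3]++ -> VV[3]=[1, 2, 1, 5]
Event 8: SEND 0->2: VV[0][0]++ -> VV[0]=[4, 2, 1, 4], msg_vec=[4, 2, 1, 4]; VV[2]=max(VV[2],msg_vec) then VV[2][2]++ -> VV[2]=[4, 2, 2, 4]
Event 9: SEND 0->1: VV[0][0]++ -> VV[0]=[5, 2, 1, 4], msg_vec=[5, 2, 1, 4]; VV[1]=max(VV[1],msg_vec) then VV[1][1]++ -> VV[1]=[5, 3, 1, 4]
Event 10: SEND 2->0: VV[2][2]++ -> VV[2]=[4, 2, 3, 4], msg_vec=[4, 2, 3, 4]; VV[0]=max(VV[0],msg_vec) then VV[0][0]++ -> VV[0]=[6, 2, 3, 4]
Event 3 stamp: [1, 0, 0, 0]
Event 10 stamp: [4, 2, 3, 4]
[1, 0, 0, 0] <= [4, 2, 3, 4]? True. Equal? False. Happens-before: True

Answer: yes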